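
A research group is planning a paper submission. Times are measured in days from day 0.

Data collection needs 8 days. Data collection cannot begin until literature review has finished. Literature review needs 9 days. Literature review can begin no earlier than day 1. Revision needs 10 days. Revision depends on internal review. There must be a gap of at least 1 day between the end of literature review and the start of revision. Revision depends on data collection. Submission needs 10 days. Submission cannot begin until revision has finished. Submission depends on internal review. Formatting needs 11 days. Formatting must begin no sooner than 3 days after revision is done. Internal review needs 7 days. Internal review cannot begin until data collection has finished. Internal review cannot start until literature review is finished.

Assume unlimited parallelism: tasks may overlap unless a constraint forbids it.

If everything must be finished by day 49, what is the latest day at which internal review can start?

Formatting has no dependents, so it just needs to finish by day 49. Starting by 49 − 11 = day 38 achieves that.
To finish by day 49, submission (duration 10) must start no later than day 39.
Revision must finish in time for formatting (must start by day 38, minus 3-day gap → day 35); submission (must start by day 39). The tightest is day 35, so revision must start by 35 − 10 = day 25.
Internal review has several dependents: revision (must start by day 25); submission (must start by day 39). The earliest of those limits is day 25, so internal review must start by 25 − 7 = day 18.

18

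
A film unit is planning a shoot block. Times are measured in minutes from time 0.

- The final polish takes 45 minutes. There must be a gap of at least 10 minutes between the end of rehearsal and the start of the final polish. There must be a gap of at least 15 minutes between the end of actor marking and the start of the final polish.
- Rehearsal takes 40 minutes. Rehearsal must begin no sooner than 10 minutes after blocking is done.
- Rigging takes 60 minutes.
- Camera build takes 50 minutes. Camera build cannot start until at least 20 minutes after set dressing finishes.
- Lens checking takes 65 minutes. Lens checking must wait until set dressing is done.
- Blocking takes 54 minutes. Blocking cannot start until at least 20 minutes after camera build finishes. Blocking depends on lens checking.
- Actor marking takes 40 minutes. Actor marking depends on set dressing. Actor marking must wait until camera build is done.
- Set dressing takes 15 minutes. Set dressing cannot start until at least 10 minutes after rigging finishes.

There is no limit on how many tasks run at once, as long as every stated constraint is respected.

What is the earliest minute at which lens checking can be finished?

150

Nothing blocks rigging, so it runs from minute 0 to minute 60.
After rigging (finishes minute 60, plus 10-minute gap → minute 70), set dressing can start at minute 70 and finishes at minute 85.
After set dressing (finishes minute 85), lens checking can start at minute 85 and finishes at minute 150.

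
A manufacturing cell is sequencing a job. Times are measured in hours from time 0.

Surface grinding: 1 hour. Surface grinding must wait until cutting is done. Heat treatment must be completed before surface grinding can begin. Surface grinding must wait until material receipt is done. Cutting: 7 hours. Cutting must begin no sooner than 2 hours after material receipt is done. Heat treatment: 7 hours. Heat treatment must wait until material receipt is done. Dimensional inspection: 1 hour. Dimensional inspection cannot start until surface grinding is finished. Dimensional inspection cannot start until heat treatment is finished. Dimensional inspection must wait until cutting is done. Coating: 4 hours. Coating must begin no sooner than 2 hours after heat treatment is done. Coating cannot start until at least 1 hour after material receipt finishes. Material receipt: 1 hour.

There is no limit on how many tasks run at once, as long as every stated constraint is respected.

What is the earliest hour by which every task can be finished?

14

Material receipt has no prerequisites, so it starts at hour 0 and finishes at hour 1.
Heat treatment cannot begin until material receipt (finishes hour 1). It runs from hour 1 to 1 + 7 = hour 8.
For coating: heat treatment (finishes hour 8, plus 2-hour gap → hour 10); material receipt (finishes hour 1, plus 1-hour gap → hour 2). Taking the maximum gives a start of hour 10, and it finishes at 10 + 4 = hour 14.
After material receipt (finishes hour 1, plus 2-hour gap → hour 3), cutting can start at hour 3 and finishes at hour 10.
Surface grinding cannot start until cutting (finishes hour 10); heat treatment (finishes hour 8); material receipt (finishes hour 1). The controlling bound is hour 10, so surface grinding finishes at 10 + 1 = hour 11.
Dimensional inspection has to wait for surface grinding (finishes hour 11); heat treatment (finishes hour 8); cutting (finishes hour 10). The latest of these is hour 11, so dimensional inspection runs hour 11 to 11 + 1 = hour 12.
All tasks are finished once the last one completes. Finish times: Material receipt at 1, Cutting at 10, Heat treatment at 8, Surface grinding at 11, Dimensional inspection at 12, Coating at 14. The latest is hour 14.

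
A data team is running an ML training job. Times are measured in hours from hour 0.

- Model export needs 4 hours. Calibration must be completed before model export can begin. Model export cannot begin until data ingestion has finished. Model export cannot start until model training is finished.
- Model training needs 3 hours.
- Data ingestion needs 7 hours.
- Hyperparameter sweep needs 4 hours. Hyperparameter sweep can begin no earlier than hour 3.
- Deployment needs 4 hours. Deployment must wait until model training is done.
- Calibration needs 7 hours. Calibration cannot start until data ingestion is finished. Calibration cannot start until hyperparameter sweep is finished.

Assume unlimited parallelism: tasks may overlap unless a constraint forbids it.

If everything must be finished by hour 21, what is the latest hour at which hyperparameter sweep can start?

6

Model export must finish by hour 21; it takes 4 hours, so it must start by 21 − 4 = hour 17.
Calibration has to be done before model export (must start by hour 17). That means finishing by hour 17, i.e. starting by 17 − 7 = hour 10.
Hyperparameter sweep has to be done before calibration (must start by hour 10). That means finishing by hour 10, i.e. starting by 10 − 4 = hour 6.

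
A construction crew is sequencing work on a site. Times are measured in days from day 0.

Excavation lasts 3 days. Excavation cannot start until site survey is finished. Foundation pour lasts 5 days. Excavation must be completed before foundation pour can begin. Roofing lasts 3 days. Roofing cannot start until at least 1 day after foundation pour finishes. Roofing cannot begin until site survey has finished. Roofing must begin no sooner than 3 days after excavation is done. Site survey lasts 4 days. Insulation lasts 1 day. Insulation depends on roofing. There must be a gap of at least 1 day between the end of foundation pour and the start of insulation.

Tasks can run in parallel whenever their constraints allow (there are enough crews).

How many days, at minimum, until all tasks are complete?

Nothing blocks site survey, so it runs from day 0 to day 4.
After site survey (finishes day 4), excavation can start at day 4 and finishes at day 7.
After excavation (finishes day 7), foundation pour can start at day 7 and finishes at day 12.
For roofing: foundation pour (finishes day 12, plus 1-day gap → day 13); site survey (finishes day 4); excavation (finishes day 7, plus 3-day gap → day 10). Taking the maximum gives a start of day 13, and it finishes at 13 + 3 = day 16.
Insulation has to wait for roofing (finishes day 16); foundation pour (finishes day 12, plus 1-day gap → day 13). The latest of these is day 16, so insulation runs day 16 to 16 + 1 = day 17.
All tasks are finished once the last one completes. Finish times: Site survey at 4, Excavation at 7, Foundation pour at 12, Roofing at 16, Insulation at 17. The latest is day 17.

17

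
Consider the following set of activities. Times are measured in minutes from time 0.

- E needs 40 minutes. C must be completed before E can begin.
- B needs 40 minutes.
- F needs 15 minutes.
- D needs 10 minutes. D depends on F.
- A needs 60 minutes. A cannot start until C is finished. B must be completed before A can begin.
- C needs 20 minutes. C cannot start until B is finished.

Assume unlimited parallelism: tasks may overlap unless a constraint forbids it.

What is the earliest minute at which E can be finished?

B has no prerequisites, so it starts at minute 0 and finishes at minute 40.
C cannot begin until B (finishes minute 40). It runs from minute 40 to 40 + 20 = minute 60.
E waits on C (finishes minute 60), so it starts at minute 60 and finishes at 60 + 40 = minute 100.

100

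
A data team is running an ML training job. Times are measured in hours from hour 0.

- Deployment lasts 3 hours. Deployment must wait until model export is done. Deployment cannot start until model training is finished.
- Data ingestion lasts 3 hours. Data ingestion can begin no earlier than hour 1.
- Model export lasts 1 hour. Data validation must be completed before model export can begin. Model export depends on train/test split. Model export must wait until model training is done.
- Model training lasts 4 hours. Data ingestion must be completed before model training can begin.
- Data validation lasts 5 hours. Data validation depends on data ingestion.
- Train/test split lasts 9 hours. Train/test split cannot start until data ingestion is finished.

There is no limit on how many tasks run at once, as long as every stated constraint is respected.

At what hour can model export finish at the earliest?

14

Data ingestion cannot begin until its own release at hour 1. It runs from hour 1 to 1 + 3 = hour 4.
Model training waits on data ingestion (finishes hour 4), so it starts at hour 4 and finishes at 4 + 4 = hour 8.
Train/test split waits on data ingestion (finishes hour 4), so it starts at hour 4 and finishes at 4 + 9 = hour 13.
Data validation cannot begin until data ingestion (finishes hour 4). It runs from hour 4 to 4 + 5 = hour 9.
For model export: data validation (finishes hour 9); train/test split (finishes hour 13); model training (finishes hour 8). Taking the maximum gives a start of hour 13, and it finishes at 13 + 1 = hour 14.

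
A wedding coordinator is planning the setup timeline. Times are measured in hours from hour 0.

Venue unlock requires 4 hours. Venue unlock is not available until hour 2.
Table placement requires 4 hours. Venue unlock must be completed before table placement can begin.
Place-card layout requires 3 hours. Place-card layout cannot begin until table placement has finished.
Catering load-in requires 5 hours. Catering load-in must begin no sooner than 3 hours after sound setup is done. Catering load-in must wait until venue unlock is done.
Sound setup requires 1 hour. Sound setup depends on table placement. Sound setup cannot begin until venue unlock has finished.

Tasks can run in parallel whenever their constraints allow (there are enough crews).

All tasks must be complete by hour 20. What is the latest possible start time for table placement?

Nothing follows catering load-in; the deadline of hour 20 is its only limit. It must start by 20 − 5 = hour 15.
Sound setup feeds into catering load-in (must start by hour 15, minus 3-hour gap → hour 12); so sound setup must finish by hour 12 and therefore start by hour 11.
Nothing follows place-card layout; the deadline of hour 20 is its only limit. It must start by 20 − 3 = hour 17.
Table placement has several dependents: sound setup (must start by hour 11); place-card layout (must start by hour 17). The earliest of those limits is hour 11, so table placement must start by 11 − 4 = hour 7.

7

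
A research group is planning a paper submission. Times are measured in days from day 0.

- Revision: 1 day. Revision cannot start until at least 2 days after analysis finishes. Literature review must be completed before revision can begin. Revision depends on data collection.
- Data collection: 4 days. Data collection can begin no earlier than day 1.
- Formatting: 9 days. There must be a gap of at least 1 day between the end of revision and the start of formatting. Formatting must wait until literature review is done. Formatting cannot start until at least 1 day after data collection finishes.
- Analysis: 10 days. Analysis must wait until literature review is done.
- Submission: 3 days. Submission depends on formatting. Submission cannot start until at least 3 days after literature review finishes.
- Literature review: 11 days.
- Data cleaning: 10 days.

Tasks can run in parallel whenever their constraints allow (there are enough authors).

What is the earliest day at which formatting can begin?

After its own release at day 1, data collection can start at day 1 and finishes at day 5.
Nothing blocks literature review, so it runs from day 0 to day 11.
After literature review (finishes day 11), analysis can start at day 11 and finishes at day 21.
Revision needs all of analysis (finishes day 21, plus 2-day gap → day 23); literature review (finishes day 11); data collection (finishes day 5). That puts its earliest start at day 23; it finishes at 23 + 1 = day 24.
Formatting waits on revision (finishes day 24, plus 1-day gap → day 25); literature review (finishes day 11); data collection (finishes day 5, plus 1-day gap → day 6). The latest of these is day 25, which is the earliest formatting can start.

25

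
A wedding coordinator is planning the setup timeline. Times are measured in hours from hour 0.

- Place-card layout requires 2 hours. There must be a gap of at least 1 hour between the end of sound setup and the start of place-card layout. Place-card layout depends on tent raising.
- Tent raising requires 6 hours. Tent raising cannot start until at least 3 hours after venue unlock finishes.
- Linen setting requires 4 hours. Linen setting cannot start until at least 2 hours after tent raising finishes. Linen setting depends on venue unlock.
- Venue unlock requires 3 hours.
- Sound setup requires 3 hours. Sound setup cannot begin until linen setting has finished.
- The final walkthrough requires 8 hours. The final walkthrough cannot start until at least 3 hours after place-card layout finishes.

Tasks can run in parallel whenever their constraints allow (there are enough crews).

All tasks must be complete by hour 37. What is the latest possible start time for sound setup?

Nothing follows the final walkthrough; the deadline of hour 37 is its only limit. It must start by 37 − 8 = hour 29.
Place-card layout has to be done before the final walkthrough (must start by hour 29, minus 3-hour gap → hour 26). That means finishing by hour 26, i.e. starting by 26 − 2 = hour 24.
Sound setup must finish before place-card layout (must start by hour 24, minus 1-hour gap → hour 23). With a 3-hour duration, sound setup must start by 23 − 3 = hour 20.

20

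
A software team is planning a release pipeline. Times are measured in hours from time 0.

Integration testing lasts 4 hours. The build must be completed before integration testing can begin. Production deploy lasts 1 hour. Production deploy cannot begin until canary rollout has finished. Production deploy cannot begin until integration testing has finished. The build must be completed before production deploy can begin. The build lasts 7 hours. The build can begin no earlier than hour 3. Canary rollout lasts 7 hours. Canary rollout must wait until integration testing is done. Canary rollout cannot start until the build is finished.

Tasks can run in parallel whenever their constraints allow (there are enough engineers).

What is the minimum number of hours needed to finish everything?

22

The build cannot begin until its own release at hour 3. It runs from hour 3 to 3 + 7 = hour 10.
Integration testing cannot begin until the build (finishes hour 10). It runs from hour 10 to 10 + 4 = hour 14.
Canary rollout needs all of integration testing (finishes hour 14); the build (finishes hour 10). That puts its earliest start at hour 14; it finishes at 14 + 7 = hour 21.
For production deploy: canary rollout (finishes hour 21); integration testing (finishes hour 14); the build (finishes hour 10). Taking the maximum gives a start of hour 21, and it finishes at 21 + 1 = hour 22.
All tasks are finished once the last one completes. Finish times: The build at 10, Integration testing at 14, Canary rollout at 21, Production deploy at 22. The latest is hour 22.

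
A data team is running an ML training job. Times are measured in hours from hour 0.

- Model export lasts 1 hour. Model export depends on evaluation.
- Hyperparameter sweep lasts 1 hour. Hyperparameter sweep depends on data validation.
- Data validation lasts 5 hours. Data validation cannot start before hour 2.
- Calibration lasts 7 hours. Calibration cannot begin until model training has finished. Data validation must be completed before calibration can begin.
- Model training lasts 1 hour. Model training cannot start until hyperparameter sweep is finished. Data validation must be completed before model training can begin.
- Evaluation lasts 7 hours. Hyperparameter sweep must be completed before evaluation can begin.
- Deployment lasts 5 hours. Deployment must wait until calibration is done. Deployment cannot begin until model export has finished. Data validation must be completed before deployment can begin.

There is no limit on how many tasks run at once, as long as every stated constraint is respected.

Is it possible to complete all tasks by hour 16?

No

Data validation waits on its own release at hour 2, so it starts at hour 2 and finishes at 2 + 5 = hour 7.
Hyperparameter sweep cannot begin until data validation (finishes hour 7). It runs from hour 7 to 7 + 1 = hour 8.
Evaluation waits on hyperparameter sweep (finishes hour 8), so it starts at hour 8 and finishes at 8 + 7 = hour 15.
Model export cannot begin until evaluation (finishes hour 15). It runs from hour 15 to 15 + 1 = hour 16.
For model training: hyperparameter sweep (finishes hour 8); data validation (finishes hour 7). Taking the maximum gives a start of hour 8, and it finishes at 8 + 1 = hour 9.
For calibration: model training (finishes hour 9); data validation (finishes hour 7). Taking the maximum gives a start of hour 9, and it finishes at 9 + 7 = hour 16.
Deployment has to wait for calibration (finishes hour 16); model export (finishes hour 16); data validation (finishes hour 7). The latest of these is hour 16, so deployment runs hour 16 to 16 + 5 = hour 21.
The earliest everything can be done is hour 21, which is after the deadline of 16, so it is not possible.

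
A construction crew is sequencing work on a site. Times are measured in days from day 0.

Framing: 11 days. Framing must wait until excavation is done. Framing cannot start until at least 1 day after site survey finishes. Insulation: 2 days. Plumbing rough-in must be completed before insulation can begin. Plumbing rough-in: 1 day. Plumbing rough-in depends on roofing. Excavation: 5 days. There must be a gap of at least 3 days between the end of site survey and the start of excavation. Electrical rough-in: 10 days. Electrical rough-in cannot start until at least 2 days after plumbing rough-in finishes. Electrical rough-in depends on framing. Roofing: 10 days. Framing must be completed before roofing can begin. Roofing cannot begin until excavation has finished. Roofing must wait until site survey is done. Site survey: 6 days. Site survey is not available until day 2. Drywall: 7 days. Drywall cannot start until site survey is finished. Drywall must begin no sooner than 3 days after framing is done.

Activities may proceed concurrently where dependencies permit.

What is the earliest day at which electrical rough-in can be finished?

Site survey cannot begin until its own release at day 2. It runs from day 2 to 2 + 6 = day 8.
Excavation waits on site survey (finishes day 8, plus 3-day gap → day 11), so it starts at day 11 and finishes at 11 + 5 = day 16.
Framing needs all of excavation (finishes day 16); site survey (finishes day 8, plus 1-day gap → day 9). That puts its earliest start at day 16; it finishes at 16 + 11 = day 27.
Roofing cannot start until framing (finishes day 27); excavation (finishes day 16); site survey (finishes day 8). The controlling bound is day 27, so roofing finishes at 27 + 10 = day 37.
Plumbing rough-in waits on roofing (finishes day 37), so it starts at day 37 and finishes at 37 + 1 = day 38.
For electrical rough-in: plumbing rough-in (finishes day 38, plus 2-day gap → day 40); framing (finishes day 27). Taking the maximum gives a start of day 40, and it finishes at 40 + 10 = day 50.

50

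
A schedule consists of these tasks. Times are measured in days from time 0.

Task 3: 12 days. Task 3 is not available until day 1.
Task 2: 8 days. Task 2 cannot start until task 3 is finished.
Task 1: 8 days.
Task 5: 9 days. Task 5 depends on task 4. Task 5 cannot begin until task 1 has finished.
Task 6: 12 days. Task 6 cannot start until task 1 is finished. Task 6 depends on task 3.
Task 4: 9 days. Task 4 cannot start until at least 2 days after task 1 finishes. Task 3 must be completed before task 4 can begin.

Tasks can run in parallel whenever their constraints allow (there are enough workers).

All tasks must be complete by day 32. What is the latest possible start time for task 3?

To finish by day 32, task 5 (duration 9) must start no later than day 23.
Task 4 feeds into task 5 (must start by day 23); so task 4 must finish by day 23 and therefore start by day 14.
Task 6 must finish by day 32; it takes 12 days, so it must start by 32 − 12 = day 20.
Task 2 must finish by day 32; it takes 8 days, so it must start by 32 − 8 = day 24.
Task 3 feeds task 2 (must start by day 24); task 4 (must start by day 14); task 6 (must start by day 20). Taking the minimum, task 3 must finish by day 14 and start by 14 − 12 = day 2.

2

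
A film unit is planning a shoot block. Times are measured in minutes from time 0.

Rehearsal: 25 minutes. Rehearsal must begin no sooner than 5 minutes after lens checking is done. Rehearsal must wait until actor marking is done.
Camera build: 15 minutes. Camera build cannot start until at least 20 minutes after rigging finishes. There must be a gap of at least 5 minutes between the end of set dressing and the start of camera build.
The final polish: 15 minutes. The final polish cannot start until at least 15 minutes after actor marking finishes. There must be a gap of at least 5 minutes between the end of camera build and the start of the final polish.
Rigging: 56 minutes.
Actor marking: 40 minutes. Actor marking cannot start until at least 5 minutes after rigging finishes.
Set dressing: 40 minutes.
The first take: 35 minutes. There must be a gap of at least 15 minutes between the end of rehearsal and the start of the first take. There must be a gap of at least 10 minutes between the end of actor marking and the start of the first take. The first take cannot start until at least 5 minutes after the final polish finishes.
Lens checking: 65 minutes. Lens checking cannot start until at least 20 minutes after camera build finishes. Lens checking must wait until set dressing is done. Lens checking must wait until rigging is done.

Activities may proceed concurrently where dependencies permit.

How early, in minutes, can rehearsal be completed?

Set dressing has no prerequisites, so it starts at minute 0 and finishes at minute 40.
Rigging has no prerequisites, so it starts at minute 0 and finishes at minute 56.
Actor marking cannot begin until rigging (finishes minute 56, plus 5-minute gap → minute 61). It runs from minute 61 to 61 + 40 = minute 101.
Camera build has to wait for rigging (finishes minute 56, plus 20-minute gap → minute 76); set dressing (finishes minute 40, plus 5-minute gap → minute 45). The latest of these is minute 76, so camera build runs minute 76 to 76 + 15 = minute 91.
Lens checking cannot start until camera build (finishes minute 91, plus 20-minute gap → minute 111); set dressing (finishes minute 40); rigging (finishes minute 56). The controlling bound is minute 111, so lens checking finishes at 111 + 65 = minute 176.
Rehearsal needs all of lens checking (finishes minute 176, plus 5-minute gap → minute 181); actor marking (finishes minute 101). That puts its earliest start at minute 181; it finishes at 181 + 25 = minute 206.

206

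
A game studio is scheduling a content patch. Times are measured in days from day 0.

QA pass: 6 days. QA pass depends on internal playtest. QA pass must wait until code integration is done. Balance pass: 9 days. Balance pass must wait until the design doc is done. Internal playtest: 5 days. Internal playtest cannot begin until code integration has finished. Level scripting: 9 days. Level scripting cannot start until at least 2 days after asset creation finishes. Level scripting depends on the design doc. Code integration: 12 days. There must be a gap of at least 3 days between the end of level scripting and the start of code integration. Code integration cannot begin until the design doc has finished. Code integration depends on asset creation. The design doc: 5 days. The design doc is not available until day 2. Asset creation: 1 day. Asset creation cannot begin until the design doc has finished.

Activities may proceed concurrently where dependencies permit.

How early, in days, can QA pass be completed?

The design doc waits on its own release at day 2, so it starts at day 2 and finishes at 2 + 5 = day 7.
After the design doc (finishes day 7), asset creation can start at day 7 and finishes at day 8.
For level scripting: asset creation (finishes day 8, plus 2-day gap → day 10); the design doc (finishes day 7). Taking the maximum gives a start of day 10, and it finishes at 10 + 9 = day 19.
Code integration needs all of level scripting (finishes day 19, plus 3-day gap → day 22); the design doc (finishes day 7); asset creation (finishes day 8). That puts its earliest start at day 22; it finishes at 22 + 12 = day 34.
Internal playtest cannot begin until code integration (finishes day 34). It runs from day 34 to 34 + 5 = day 39.
QA pass cannot start until internal playtest (finishes day 39); code integration (finishes day 34). The controlling bound is day 39, so QA pass finishes at 39 + 6 = day 45.

45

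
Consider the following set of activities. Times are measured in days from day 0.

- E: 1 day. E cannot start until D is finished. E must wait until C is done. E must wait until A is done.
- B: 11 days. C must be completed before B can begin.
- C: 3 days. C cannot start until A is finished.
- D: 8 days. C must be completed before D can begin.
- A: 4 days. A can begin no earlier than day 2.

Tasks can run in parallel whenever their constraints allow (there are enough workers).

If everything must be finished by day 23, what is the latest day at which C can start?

9

B must finish by day 23; it takes 11 days, so it must start by 23 − 11 = day 12.
E must finish by day 23; it takes 1 day, so it must start by 23 − 1 = day 22.
D has to be done before E (must start by day 22). That means finishing by day 22, i.e. starting by 22 − 8 = day 14.
C has several dependents: B (must start by day 12); D (must start by day 14); E (must start by day 22). The earliest of those limits is day 12, so C must start by 12 − 3 = day 9.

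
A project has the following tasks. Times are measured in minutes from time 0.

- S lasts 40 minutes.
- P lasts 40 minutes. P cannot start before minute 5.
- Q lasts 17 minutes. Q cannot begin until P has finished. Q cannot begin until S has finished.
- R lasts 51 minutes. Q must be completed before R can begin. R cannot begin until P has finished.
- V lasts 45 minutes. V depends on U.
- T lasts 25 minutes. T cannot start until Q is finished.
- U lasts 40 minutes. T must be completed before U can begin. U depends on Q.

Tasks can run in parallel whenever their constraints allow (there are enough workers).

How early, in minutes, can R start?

S has no prerequisites, so it starts at minute 0 and finishes at minute 40.
P waits on its own release at minute 5, so it starts at minute 5 and finishes at 5 + 40 = minute 45.
Q has to wait for P (finishes minute 45); S (finishes minute 40). The latest of these is minute 45, so Q runs minute 45 to 45 + 17 = minute 62.
R waits on Q (finishes minute 62); P (finishes minute 45). The latest of these is minute 62, which is the earliest R can start.

62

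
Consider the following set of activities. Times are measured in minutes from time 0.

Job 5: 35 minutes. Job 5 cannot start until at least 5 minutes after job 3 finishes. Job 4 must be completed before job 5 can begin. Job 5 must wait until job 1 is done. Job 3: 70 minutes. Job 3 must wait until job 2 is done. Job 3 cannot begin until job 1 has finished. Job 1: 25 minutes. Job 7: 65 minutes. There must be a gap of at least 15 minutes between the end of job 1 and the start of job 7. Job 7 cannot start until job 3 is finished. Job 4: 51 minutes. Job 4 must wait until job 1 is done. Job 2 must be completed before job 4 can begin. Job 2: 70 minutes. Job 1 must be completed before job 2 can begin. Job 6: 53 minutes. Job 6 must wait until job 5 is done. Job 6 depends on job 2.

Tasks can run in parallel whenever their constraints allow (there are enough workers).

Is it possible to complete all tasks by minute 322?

Yes

Nothing blocks job 1, so it runs from minute 0 to minute 25.
After job 1 (finishes minute 25), job 2 can start at minute 25 and finishes at minute 95.
For job 4: job 1 (finishes minute 25); job 2 (finishes minute 95). Taking the maximum gives a start of minute 95, and it finishes at 95 + 51 = minute 146.
Job 3 cannot start until job 2 (finishes minute 95); job 1 (finishes minute 25). The controlling bound is minute 95, so job 3 finishes at 95 + 70 = minute 165.
Job 7 needs all of job 1 (finishes minute 25, plus 15-minute gap → minute 40); job 3 (finishes minute 165). That puts its earliest start at minute 165; it finishes at 165 + 65 = minute 230.
Job 5 has to wait for job 3 (finishes minute 165, plus 5-minute gap → minute 170); job 4 (finishes minute 146); job 1 (finishes minute 25). The latest of these is minute 170, so job 5 runs minute 170 to 170 + 35 = minute 205.
Job 6 cannot start until job 5 (finishes minute 205); job 2 (finishes minute 95). The controlling bound is minute 205, so job 6 finishes at 205 + 53 = minute 258.
Every task is finished by minute 258, which is no later than the deadline of 322, so the schedule is feasible.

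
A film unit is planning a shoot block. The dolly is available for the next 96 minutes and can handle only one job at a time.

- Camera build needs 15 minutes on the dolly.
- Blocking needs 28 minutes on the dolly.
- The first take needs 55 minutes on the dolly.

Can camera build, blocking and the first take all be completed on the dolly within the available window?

No

Running back to back, the jobs need 15 + 28 + 55 = 98 minutes on the dolly.
Since 98 > 96, they cannot all fit.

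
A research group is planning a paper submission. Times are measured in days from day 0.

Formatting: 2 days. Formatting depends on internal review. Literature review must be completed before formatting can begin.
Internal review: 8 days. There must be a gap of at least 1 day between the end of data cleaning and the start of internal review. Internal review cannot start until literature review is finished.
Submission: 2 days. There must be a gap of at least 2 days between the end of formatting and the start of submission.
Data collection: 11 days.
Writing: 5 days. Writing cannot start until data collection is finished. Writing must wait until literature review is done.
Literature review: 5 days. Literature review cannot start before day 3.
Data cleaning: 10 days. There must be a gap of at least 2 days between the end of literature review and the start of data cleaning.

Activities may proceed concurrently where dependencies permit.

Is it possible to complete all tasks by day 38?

Yes

Data collection has no prerequisites, so it starts at day 0 and finishes at day 11.
Literature review cannot begin until its own release at day 3. It runs from day 3 to 3 + 5 = day 8.
Writing has to wait for data collection (finishes day 11); literature review (finishes day 8). The latest of these is day 11, so writing runs day 11 to 11 + 5 = day 16.
Data cleaning waits on literature review (finishes day 8, plus 2-day gap → day 10), so it starts at day 10 and finishes at 10 + 10 = day 20.
Internal review has to wait for data cleaning (finishes day 20, plus 1-day gap → day 21); literature review (finishes day 8). The latest of these is day 21, so internal review runs day 21 to 21 + 8 = day 29.
Formatting cannot start until internal review (finishes day 29); literature review (finishes day 8). The controlling bound is day 29, so formatting finishes at 29 + 2 = day 31.
Submission waits on formatting (finishes day 31, plus 2-day gap → day 33), so it starts at day 33 and finishes at 33 + 2 = day 35.
Every task is finished by day 35, which is no later than the deadline of 38, so the schedule is feasible.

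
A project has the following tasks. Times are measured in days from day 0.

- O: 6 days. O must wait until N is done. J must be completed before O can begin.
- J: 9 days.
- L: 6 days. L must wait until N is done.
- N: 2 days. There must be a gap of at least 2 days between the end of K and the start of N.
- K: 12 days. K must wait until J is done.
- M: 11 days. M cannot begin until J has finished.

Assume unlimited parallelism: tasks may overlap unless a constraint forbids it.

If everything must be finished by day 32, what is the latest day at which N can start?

L has no dependents, so it just needs to finish by day 32. Starting by 32 − 6 = day 26 achieves that.
To finish by day 32, O (duration 6) must start no later than day 26.
N has several dependents: L (must start by day 26); O (must start by day 26). The earliest of those limits is day 26, so N must start by 26 − 2 = day 24.

24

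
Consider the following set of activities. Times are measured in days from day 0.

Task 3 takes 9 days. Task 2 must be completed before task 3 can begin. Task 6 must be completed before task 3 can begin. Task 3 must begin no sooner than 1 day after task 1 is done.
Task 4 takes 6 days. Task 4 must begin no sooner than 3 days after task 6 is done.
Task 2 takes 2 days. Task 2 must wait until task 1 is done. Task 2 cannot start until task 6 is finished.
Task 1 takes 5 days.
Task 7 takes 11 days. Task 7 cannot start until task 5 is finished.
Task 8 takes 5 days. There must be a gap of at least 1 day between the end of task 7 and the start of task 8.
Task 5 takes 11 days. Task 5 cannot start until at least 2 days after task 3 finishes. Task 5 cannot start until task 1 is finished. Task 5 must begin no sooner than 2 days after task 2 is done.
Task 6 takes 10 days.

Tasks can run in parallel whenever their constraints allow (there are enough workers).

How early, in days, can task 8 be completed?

51

Task 6 can start immediately at day 0; it finishes at day 10.
Nothing blocks task 1, so it runs from day 0 to day 5.
Task 2 cannot start until task 1 (finishes day 5); task 6 (finishes day 10). The controlling bound is day 10, so task 2 finishes at 10 + 2 = day 12.
Task 3 needs all of task 2 (finishes day 12); task 6 (finishes day 10); task 1 (finishes day 5, plus 1-day gap → day 6). That puts its earliest start at day 12; it finishes at 12 + 9 = day 21.
Task 5 needs all of task 3 (finishes day 21, plus 2-day gap → day 23); task 1 (finishes day 5); task 2 (finishes day 12, plus 2-day gap → day 14). That puts its earliest start at day 23; it finishes at 23 + 11 = day 34.
Task 7 waits on task 5 (finishes day 34), so it starts at day 34 and finishes at 34 + 11 = day 45.
Task 8 waits on task 7 (finishes day 45, plus 1-day gap → day 46), so it starts at day 46 and finishes at 46 + 5 = day 51.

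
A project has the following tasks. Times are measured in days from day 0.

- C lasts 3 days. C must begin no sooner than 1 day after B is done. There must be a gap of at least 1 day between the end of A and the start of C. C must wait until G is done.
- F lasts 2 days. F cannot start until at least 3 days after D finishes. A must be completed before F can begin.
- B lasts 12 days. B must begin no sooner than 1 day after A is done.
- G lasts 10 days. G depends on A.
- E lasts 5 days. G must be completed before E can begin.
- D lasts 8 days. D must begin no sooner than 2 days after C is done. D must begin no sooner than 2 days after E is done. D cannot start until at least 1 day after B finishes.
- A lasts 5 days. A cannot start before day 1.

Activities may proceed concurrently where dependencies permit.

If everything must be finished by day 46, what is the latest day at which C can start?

F has no dependents, so it just needs to finish by day 46. Starting by 46 − 2 = day 44 achieves that.
D must finish before F (must start by day 44, minus 3-day gap → day 41). With an 8-day duration, D must start by 41 − 8 = day 33.
Since D (must start by day 33, minus 2-day gap → day 31) depends on it, C must finish by day 31. Backing off its 3-day duration gives a latest start of day 28.

28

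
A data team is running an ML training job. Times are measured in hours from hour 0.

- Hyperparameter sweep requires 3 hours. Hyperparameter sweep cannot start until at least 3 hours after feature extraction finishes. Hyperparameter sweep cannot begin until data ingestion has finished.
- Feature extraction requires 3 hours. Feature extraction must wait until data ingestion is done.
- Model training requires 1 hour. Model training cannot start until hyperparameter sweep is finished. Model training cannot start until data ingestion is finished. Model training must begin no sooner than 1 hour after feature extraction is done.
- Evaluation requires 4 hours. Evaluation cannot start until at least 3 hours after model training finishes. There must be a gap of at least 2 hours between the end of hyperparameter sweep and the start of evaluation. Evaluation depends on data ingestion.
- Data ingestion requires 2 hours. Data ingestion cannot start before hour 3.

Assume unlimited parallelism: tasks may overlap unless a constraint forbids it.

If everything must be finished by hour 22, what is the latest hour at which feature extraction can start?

5

Evaluation has no dependents, so it just needs to finish by hour 22. Starting by 22 − 4 = hour 18 achieves that.
Model training feeds into evaluation (must start by hour 18, minus 3-hour gap → hour 15); so model training must finish by hour 15 and therefore start by hour 14.
Hyperparameter sweep has several dependents: model training (must start by hour 14); evaluation (must start by hour 18, minus 2-hour gap → hour 16). The earliest of those limits is hour 14, so hyperparameter sweep must start by 14 − 3 = hour 11.
Feature extraction must finish in time for hyperparameter sweep (must start by hour 11, minus 3-hour gap → hour 8); model training (must start by hour 14, minus 1-hour gap → hour 13). The tightest is hour 8, so feature extraction must start by 8 − 3 = hour 5.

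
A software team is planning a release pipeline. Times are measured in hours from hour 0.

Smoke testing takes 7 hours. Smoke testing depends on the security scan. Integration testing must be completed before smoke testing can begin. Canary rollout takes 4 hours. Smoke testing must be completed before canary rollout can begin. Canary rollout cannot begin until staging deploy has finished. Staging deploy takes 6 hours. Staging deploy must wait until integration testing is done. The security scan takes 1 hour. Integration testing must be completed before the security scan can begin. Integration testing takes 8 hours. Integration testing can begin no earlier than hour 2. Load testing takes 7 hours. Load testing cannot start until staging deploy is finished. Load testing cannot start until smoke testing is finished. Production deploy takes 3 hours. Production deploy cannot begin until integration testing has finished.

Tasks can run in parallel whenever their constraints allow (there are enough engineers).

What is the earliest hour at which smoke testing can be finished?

Integration testing cannot begin until its own release at hour 2. It runs from hour 2 to 2 + 8 = hour 10.
The security scan waits on integration testing (finishes hour 10), so it starts at hour 10 and finishes at 10 + 1 = hour 11.
Smoke testing cannot start until the security scan (finishes hour 11); integration testing (finishes hour 10). The controlling bound is hour 11, so smoke testing finishes at 11 + 7 = hour 18.

18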